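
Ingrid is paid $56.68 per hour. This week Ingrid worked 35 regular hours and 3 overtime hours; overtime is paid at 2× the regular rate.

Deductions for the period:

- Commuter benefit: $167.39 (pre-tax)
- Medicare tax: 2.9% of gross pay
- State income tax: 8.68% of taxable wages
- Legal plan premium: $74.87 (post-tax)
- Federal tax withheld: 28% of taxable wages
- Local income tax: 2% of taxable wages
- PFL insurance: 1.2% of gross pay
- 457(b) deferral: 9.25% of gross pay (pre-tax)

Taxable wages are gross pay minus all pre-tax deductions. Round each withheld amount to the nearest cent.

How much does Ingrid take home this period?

Regular pay: 35 × $56.68 = $1983.80
Overtime pay: 3 × $56.68 × 2 = $340.08
Gross pay = $1983.80 + $340.08 = $2323.88
457(b) deferral: $2323.88 × 0.0925 = $214.96
Commuter benefit: $167.39
Pre-tax total = $214.96 + $167.39 = $382.35
Taxable wages = $2323.88 − $382.35 = $1941.53
Federal tax withheld: $1941.53 × 0.28 = $543.63
State income tax: $1941.53 × 0.0868 = $168.52
Local income tax: $1941.53 × 0.02 = $38.83
Medicare tax: $2323.88 × 0.029 = $67.39
PFL insurance: $2323.88 × 0.012 = $27.89
Legal plan premium: $74.87
Total deductions = $214.96 + $167.39 + $543.63 + $168.52 + $38.83 + $67.39 + $27.89 + $74.87 = $1303.48
Net pay = $2323.88 − $1303.48 = $1020.40

$1020.40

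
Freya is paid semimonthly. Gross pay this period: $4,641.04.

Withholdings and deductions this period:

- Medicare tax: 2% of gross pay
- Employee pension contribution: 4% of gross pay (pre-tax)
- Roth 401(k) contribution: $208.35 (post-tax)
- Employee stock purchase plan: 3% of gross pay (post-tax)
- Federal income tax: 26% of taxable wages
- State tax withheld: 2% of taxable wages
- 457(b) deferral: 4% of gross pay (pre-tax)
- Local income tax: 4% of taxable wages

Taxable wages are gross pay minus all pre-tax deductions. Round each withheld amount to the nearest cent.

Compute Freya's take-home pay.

$2,463.03

457(b) deferral: $4,641.04 × 0.04 = $185.64
Employee pension contribution: $4,641.04 × 0.04 = $185.64
Pre-tax total = $185.64 + $185.64 = $371.28
Taxable wages = $4,641.04 − $371.28 = $4,269.76
Local income tax: $4,269.76 × 0.04 = $170.79
Federal income tax: $4,269.76 × 0.26 = $1,110.14
State tax withheld: $4,269.76 × 0.02 = $85.40
Medicare tax: $4,641.04 × 0.02 = $92.82
Roth 401(k) contribution: $208.35
Employee stock purchase plan: $4,641.04 × 0.03 = $139.23
Total deductions = $185.64 + $185.64 + $170.79 + $1,110.14 + $85.40 + $92.82 + $208.35 + $139.23 = $2,178.01
Net pay = $4,641.04 − $2,178.01 = $2,463.03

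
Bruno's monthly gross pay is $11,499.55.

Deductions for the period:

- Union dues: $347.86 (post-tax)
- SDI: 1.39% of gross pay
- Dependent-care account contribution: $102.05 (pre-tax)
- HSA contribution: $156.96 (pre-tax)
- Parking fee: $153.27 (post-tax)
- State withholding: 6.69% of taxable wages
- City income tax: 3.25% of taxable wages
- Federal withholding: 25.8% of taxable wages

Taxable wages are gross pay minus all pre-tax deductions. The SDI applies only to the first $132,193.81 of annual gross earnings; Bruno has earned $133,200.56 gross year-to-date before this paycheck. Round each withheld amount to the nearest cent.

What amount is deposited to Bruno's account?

$6,722.04

Dependent-care account contribution: $102.05
HSA contribution: $156.96
Pre-tax total = $102.05 + $156.96 = $259.01
Taxable wages = $11,499.55 − $259.01 = $11,240.54
City income tax: $11,240.54 × 0.0325 = $365.32
State withholding: $11,240.54 × 0.0669 = $751.99
Federal withholding: $11,240.54 × 0.258 = $2,900.06
SDI: annual cap $132,193.81 already reached (YTD $133,200.56), so $0.00
Union dues: $347.86
Parking fee: $153.27
Total deductions = $102.05 + $156.96 + $365.32 + $751.99 + $2,900.06 + $0.00 + $347.86 + $153.27 = $4,777.51
Net pay = $11,499.55 − $4,777.51 = $6,722.04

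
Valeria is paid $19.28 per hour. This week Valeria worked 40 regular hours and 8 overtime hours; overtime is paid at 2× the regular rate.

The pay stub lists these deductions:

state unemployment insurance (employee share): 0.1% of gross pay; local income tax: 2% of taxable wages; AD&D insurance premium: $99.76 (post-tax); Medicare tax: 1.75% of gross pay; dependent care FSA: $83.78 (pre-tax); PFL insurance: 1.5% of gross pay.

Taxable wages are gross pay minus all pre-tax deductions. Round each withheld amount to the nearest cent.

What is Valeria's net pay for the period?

Regular pay: 40 × $19.28 = $771.20
Overtime pay: 8 × $19.28 × 2 = $308.48
Gross pay = $771.20 + $308.48 = $1,079.68
Dependent care FSA: $83.78
Taxable wages = $1,079.68 − $83.78 = $995.90
Local income tax: $995.90 × 0.02 = $19.92
PFL insurance: $1,079.68 × 0.015 = $16.20
State unemployment insurance (employee share): $1,079.68 × 0.001 = $1.08
Medicare tax: $1,079.68 × 0.0175 = $18.89
AD&D insurance premium: $99.76
Total deductions = $83.78 + $19.92 + $16.20 + $1.08 + $18.89 + $99.76 = $239.63
Net pay = $1,079.68 − $239.63 = $840.05

$840.05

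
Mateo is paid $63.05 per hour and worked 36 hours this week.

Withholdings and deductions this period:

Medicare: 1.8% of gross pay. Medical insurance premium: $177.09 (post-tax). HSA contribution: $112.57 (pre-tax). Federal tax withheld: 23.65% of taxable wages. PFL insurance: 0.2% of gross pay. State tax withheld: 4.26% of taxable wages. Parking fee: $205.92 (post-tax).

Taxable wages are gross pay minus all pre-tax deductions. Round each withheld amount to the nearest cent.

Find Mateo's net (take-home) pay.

Gross pay: 36 × $63.05 = $2,269.80
HSA contribution: $112.57
Taxable wages = $2,269.80 − $112.57 = $2,157.23
Federal tax withheld: $2,157.23 × 0.2365 = $510.18
State tax withheld: $2,157.23 × 0.0426 = $91.90
PFL insurance: $2,269.80 × 0.002 = $4.54
Medicare: $2,269.80 × 0.018 = $40.86
Medical insurance premium: $177.09
Parking fee: $205.92
Total deductions = $112.57 + $510.18 + $91.90 + $4.54 + $40.86 + $177.09 + $205.92 = $1,143.06
Net pay = $2,269.80 − $1,143.06 = $1,126.74

$1,126.74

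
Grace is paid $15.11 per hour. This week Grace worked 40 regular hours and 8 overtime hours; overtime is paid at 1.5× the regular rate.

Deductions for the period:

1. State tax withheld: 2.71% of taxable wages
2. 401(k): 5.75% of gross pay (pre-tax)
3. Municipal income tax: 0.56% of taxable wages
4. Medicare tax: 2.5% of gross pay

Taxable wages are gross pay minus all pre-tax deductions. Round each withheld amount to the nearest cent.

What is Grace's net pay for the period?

$696.68

Regular pay: 40 × $15.11 = $604.40
Overtime pay: 8 × $15.11 × 1.5 = $181.32
Gross pay = $604.40 + $181.32 = $785.72
401(k): $785.72 × 0.0575 = $45.18
Taxable wages = $785.72 − $45.18 = $740.54
Municipal income tax: $740.54 × 0.0056 = $4.15
State tax withheld: $740.54 × 0.0271 = $20.07
Medicare tax: $785.72 × 0.025 = $19.64
Total deductions = $45.18 + $4.15 + $20.07 + $19.64 = $89.04
Net pay = $785.72 − $89.04 = $696.68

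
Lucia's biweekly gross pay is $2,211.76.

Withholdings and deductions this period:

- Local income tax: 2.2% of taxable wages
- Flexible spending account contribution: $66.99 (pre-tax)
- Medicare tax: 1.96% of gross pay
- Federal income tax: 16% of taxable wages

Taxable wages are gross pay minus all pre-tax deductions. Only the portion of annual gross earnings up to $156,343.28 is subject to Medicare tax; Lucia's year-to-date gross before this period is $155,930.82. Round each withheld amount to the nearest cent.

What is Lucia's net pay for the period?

Flexible spending account contribution: $66.99
Taxable wages = $2,211.76 − $66.99 = $2,144.77
Federal income tax: $2,144.77 × 0.16 = $343.16
Local income tax: $2,144.77 × 0.022 = $47.18
Medicare tax: only $156,343.28 − $155,930.82 = $412.46 of this check is subject → $412.46 × 0.0196 = $8.08
Total deductions = $66.99 + $343.16 + $47.18 + $8.08 = $465.41
Net pay = $2,211.76 − $465.41 = $1,746.35

$1,746.35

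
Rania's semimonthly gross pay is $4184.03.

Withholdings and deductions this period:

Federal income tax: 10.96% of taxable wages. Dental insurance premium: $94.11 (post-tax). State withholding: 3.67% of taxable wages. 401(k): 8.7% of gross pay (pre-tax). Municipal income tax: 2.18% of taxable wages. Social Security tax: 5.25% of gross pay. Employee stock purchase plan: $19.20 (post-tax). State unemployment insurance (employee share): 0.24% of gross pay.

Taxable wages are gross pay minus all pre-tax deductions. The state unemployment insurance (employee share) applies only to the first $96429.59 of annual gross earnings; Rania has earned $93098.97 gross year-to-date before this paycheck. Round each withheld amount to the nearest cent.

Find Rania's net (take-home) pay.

$2836.92

401(k): $4184.03 × 0.087 = $364.01
Taxable wages = $4184.03 − $364.01 = $3820.02
State withholding: $3820.02 × 0.0367 = $140.19
Federal income tax: $3820.02 × 0.1096 = $418.67
Municipal income tax: $3820.02 × 0.0218 = $83.28
State unemployment insurance (employee share): only $96429.59 − $93098.97 = $3330.62 of this check is subject → $3330.62 × 0.0024 = $7.99
Social Security tax: $4184.03 × 0.0525 = $219.66
Employee stock purchase plan: $19.20
Dental insurance premium: $94.11
Total deductions = $364.01 + $140.19 + $418.67 + $83.28 + $7.99 + $219.66 + $19.20 + $94.11 = $1347.11
Net pay = $4184.03 − $1347.11 = $2836.92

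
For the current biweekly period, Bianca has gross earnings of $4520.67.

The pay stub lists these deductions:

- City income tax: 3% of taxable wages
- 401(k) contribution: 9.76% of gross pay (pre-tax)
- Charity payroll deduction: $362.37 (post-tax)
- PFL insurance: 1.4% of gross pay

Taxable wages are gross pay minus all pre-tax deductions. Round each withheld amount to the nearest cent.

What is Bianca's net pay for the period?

$3531.41

401(k) contribution: $4520.67 × 0.0976 = $441.22
Taxable wages = $4520.67 − $441.22 = $4079.45
City income tax: $4079.45 × 0.03 = $122.38
PFL insurance: $4520.67 × 0.014 = $63.29
Charity payroll deduction: $362.37
Total deductions = $441.22 + $122.38 + $63.29 + $362.37 = $989.26
Net pay = $4520.67 − $989.26 = $3531.41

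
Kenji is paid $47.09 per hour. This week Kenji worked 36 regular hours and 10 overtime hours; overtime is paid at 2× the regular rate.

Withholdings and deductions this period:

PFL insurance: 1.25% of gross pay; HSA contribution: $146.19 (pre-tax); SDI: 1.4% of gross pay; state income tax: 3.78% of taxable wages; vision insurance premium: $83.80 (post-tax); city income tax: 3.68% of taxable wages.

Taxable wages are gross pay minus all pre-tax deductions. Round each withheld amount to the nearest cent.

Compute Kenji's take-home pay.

$2151.36

Regular pay: 36 × $47.09 = $1695.24
Overtime pay: 10 × $47.09 × 2 = $941.80
Gross pay = $1695.24 + $941.80 = $2637.04
HSA contribution: $146.19
Taxable wages = $2637.04 − $146.19 = $2490.85
State income tax: $2490.85 × 0.0378 = $94.15
City income tax: $2490.85 × 0.0368 = $91.66
PFL insurance: $2637.04 × 0.0125 = $32.96
SDI: $2637.04 × 0.014 = $36.92
Vision insurance premium: $83.80
Total deductions = $146.19 + $94.15 + $91.66 + $32.96 + $36.92 + $83.80 = $485.68
Net pay = $2637.04 − $485.68 = $2151.36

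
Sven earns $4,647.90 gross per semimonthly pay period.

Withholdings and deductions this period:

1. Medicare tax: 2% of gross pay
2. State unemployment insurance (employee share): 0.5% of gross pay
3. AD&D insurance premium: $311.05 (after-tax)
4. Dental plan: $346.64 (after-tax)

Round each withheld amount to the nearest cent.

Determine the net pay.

State unemployment insurance (employee share): $4,647.90 × 0.005 = $23.24
Medicare tax: $4,647.90 × 0.02 = $92.96
Dental plan: $346.64
AD&D insurance premium: $311.05
Total deductions = $23.24 + $92.96 + $346.64 + $311.05 = $773.89
Net pay = $4,647.90 − $773.89 = $3,874.01

$3,874.01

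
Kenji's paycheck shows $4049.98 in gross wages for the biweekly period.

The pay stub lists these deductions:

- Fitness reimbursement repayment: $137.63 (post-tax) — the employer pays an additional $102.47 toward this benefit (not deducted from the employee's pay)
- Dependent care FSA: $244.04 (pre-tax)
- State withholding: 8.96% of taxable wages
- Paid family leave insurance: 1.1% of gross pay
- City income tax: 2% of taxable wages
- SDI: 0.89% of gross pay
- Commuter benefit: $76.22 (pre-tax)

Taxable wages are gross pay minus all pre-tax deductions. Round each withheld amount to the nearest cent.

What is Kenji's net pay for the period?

Commuter benefit: $76.22
Dependent care FSA: $244.04
Pre-tax total = $76.22 + $244.04 = $320.26
Taxable wages = $4049.98 − $320.26 = $3729.72
State withholding: $3729.72 × 0.0896 = $334.18
City income tax: $3729.72 × 0.02 = $74.59
Paid family leave insurance: $4049.98 × 0.011 = $44.55
SDI: $4049.98 × 0.0089 = $36.04
Fitness reimbursement repayment: $137.63
(Employer's $102.47 toward fitness reimbursement repayment is not withheld from the employee.)
Total deductions = $76.22 + $244.04 + $334.18 + $74.59 + $44.55 + $36.04 + $137.63 = $947.25
Net pay = $4049.98 − $947.25 = $3102.73

$3102.73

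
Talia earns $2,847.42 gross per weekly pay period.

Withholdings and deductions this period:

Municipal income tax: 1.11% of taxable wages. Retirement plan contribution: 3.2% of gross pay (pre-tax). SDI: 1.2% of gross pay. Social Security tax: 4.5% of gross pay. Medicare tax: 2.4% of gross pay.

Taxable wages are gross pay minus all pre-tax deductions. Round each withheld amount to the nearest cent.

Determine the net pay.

Retirement plan contribution: $2,847.42 × 0.032 = $91.12
Taxable wages = $2,847.42 − $91.12 = $2,756.30
Municipal income tax: $2,756.30 × 0.0111 = $30.59
Social Security tax: $2,847.42 × 0.045 = $128.13
SDI: $2,847.42 × 0.012 = $34.17
Medicare tax: $2,847.42 × 0.024 = $68.34
Total deductions = $91.12 + $30.59 + $128.13 + $34.17 + $68.34 = $352.35
Net pay = $2,847.42 − $352.35 = $2,495.07

$2,495.07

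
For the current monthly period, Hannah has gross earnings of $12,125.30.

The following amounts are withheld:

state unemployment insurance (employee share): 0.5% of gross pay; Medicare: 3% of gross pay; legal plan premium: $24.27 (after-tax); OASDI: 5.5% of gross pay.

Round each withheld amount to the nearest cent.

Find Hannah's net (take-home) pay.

OASDI: $12,125.30 × 0.055 = $666.89
Medicare: $12,125.30 × 0.03 = $363.76
State unemployment insurance (employee share): $12,125.30 × 0.005 = $60.63
Legal plan premium: $24.27
Total deductions = $666.89 + $363.76 + $60.63 + $24.27 = $1,115.55
Net pay = $12,125.30 − $1,115.55 = $11,009.75

$11,009.75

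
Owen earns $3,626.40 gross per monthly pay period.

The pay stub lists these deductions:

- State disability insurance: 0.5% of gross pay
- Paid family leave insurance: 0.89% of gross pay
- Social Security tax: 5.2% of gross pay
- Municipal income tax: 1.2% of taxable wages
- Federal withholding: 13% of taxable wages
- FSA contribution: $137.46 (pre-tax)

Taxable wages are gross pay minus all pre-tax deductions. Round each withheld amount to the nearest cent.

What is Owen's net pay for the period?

$2,754.54

FSA contribution: $137.46
Taxable wages = $3,626.40 − $137.46 = $3,488.94
Municipal income tax: $3,488.94 × 0.012 = $41.87
Federal withholding: $3,488.94 × 0.13 = $453.56
Paid family leave insurance: $3,626.40 × 0.0089 = $32.27
State disability insurance: $3,626.40 × 0.005 = $18.13
Social Security tax: $3,626.40 × 0.052 = $188.57
Total deductions = $137.46 + $41.87 + $453.56 + $32.27 + $18.13 + $188.57 = $871.86
Net pay = $3,626.40 − $871.86 = $2,754.54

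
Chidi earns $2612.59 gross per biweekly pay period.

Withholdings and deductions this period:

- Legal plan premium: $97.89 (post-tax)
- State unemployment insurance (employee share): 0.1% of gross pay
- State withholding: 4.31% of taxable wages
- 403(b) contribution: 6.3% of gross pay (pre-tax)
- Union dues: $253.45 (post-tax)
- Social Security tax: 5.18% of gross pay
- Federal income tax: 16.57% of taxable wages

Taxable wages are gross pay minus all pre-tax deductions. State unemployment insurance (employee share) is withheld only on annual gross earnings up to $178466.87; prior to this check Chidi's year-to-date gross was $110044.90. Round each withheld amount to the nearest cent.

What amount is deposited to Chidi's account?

$1447.58

403(b) contribution: $2612.59 × 0.063 = $164.59
Taxable wages = $2612.59 − $164.59 = $2448.00
Federal income tax: $2448.00 × 0.1657 = $405.63
State withholding: $2448.00 × 0.0431 = $105.51
Social Security tax: $2612.59 × 0.0518 = $135.33
State unemployment insurance (employee share): cap not yet reached, full $2612.59 is subject → $2612.59 × 0.001 = $2.61
Union dues: $253.45
Legal plan premium: $97.89
Total deductions = $164.59 + $405.63 + $105.51 + $135.33 + $2.61 + $253.45 + $97.89 = $1165.01
Net pay = $2612.59 − $1165.01 = $1447.58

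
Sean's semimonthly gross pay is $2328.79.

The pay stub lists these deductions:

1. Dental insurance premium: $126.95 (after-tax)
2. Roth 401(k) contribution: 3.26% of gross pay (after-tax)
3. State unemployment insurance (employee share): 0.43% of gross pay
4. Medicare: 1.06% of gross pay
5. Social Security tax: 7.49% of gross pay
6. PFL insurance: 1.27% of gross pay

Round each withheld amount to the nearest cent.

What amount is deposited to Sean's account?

Medicare: $2328.79 × 0.0106 = $24.69
PFL insurance: $2328.79 × 0.0127 = $29.58
Social Security tax: $2328.79 × 0.0749 = $174.43
State unemployment insurance (employee share): $2328.79 × 0.0043 = $10.01
Dental insurance premium: $126.95
Roth 401(k) contribution: $2328.79 × 0.0326 = $75.92
Total deductions = $24.69 + $29.58 + $174.43 + $10.01 + $126.95 + $75.92 = $441.58
Net pay = $2328.79 − $441.58 = $1887.21

$1887.21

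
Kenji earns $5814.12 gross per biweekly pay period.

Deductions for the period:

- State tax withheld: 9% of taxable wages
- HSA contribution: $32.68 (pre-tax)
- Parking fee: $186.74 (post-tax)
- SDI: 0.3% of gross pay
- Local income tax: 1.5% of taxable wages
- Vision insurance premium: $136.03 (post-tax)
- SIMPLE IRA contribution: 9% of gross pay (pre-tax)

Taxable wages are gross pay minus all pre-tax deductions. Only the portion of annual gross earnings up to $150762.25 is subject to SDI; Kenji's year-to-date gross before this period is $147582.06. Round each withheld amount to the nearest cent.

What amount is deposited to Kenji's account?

$4373.75

SIMPLE IRA contribution: $5814.12 × 0.09 = $523.27
HSA contribution: $32.68
Pre-tax total = $523.27 + $32.68 = $555.95
Taxable wages = $5814.12 − $555.95 = $5258.17
State tax withheld: $5258.17 × 0.09 = $473.24
Local income tax: $5258.17 × 0.015 = $78.87
SDI: only $150762.25 − $147582.06 = $3180.19 of this check is subject → $3180.19 × 0.003 = $9.54
Vision insurance premium: $136.03
Parking fee: $186.74
Total deductions = $523.27 + $32.68 + $473.24 + $78.87 + $9.54 + $136.03 + $186.74 = $1440.37
Net pay = $5814.12 − $1440.37 = $4373.75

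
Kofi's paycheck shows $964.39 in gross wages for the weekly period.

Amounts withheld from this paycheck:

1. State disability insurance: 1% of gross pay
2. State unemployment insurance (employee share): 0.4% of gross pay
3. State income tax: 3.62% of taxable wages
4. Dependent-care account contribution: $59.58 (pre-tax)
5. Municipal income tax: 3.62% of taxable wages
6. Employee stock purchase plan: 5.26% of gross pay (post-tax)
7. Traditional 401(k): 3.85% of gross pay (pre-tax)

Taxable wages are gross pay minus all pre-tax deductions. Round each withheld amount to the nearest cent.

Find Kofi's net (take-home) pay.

$740.63

Dependent-care account contribution: $59.58
Traditional 401(k): $964.39 × 0.0385 = $37.13
Pre-tax total = $59.58 + $37.13 = $96.71
Taxable wages = $964.39 − $96.71 = $867.68
State income tax: $867.68 × 0.0362 = $31.41
Municipal income tax: $867.68 × 0.0362 = $31.41
State disability insurance: $964.39 × 0.01 = $9.64
State unemployment insurance (employee share): $964.39 × 0.004 = $3.86
Employee stock purchase plan: $964.39 × 0.0526 = $50.73
Total deductions = $59.58 + $37.13 + $31.41 + $31.41 + $9.64 + $3.86 + $50.73 = $223.76
Net pay = $964.39 − $223.76 = $740.63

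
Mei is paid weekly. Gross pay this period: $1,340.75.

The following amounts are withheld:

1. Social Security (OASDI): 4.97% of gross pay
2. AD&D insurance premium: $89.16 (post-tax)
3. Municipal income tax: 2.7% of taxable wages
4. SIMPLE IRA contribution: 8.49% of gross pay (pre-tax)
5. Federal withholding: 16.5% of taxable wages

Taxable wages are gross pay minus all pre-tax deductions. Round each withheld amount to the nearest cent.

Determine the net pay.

SIMPLE IRA contribution: $1,340.75 × 0.0849 = $113.83
Taxable wages = $1,340.75 − $113.83 = $1,226.92
Federal withholding: $1,226.92 × 0.165 = $202.44
Municipal income tax: $1,226.92 × 0.027 = $33.13
Social Security (OASDI): $1,340.75 × 0.0497 = $66.64
AD&D insurance premium: $89.16
Total deductions = $113.83 + $202.44 + $33.13 + $66.64 + $89.16 = $505.20
Net pay = $1,340.75 − $505.20 = $835.55

$835.55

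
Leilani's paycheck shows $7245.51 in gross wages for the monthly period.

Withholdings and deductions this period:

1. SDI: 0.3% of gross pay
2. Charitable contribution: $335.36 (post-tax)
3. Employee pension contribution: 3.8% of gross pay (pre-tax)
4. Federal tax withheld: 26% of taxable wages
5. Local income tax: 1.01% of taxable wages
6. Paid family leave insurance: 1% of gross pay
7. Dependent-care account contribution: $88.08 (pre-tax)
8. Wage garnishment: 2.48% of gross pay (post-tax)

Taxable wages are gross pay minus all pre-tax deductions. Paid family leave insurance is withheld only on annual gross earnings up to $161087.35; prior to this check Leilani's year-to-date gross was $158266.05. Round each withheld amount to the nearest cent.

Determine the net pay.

$4458.24

Employee pension contribution: $7245.51 × 0.038 = $275.33
Dependent-care account contribution: $88.08
Pre-tax total = $275.33 + $88.08 = $363.41
Taxable wages = $7245.51 − $363.41 = $6882.10
Federal tax withheld: $6882.10 × 0.26 = $1789.35
Local income tax: $6882.10 × 0.0101 = $69.51
Paid family leave insurance: only $161087.35 − $158266.05 = $2821.30 of this check is subject → $2821.30 × 0.01 = $28.21
SDI: $7245.51 × 0.003 = $21.74
Charitable contribution: $335.36
Wage garnishment: $7245.51 × 0.0248 = $179.69
Total deductions = $275.33 + $88.08 + $1789.35 + $69.51 + $28.21 + $21.74 + $335.36 + $179.69 = $2787.27
Net pay = $7245.51 − $2787.27 = $4458.24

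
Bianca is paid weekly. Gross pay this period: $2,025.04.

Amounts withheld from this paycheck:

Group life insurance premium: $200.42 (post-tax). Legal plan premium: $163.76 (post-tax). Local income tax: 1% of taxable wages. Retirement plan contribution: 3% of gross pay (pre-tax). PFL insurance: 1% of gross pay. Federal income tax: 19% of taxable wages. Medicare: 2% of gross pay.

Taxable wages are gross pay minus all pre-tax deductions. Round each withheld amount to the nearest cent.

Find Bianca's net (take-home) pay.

Retirement plan contribution: $2,025.04 × 0.03 = $60.75
Taxable wages = $2,025.04 − $60.75 = $1,964.29
Federal income tax: $1,964.29 × 0.19 = $373.22
Local income tax: $1,964.29 × 0.01 = $19.64
PFL insurance: $2,025.04 × 0.01 = $20.25
Medicare: $2,025.04 × 0.02 = $40.50
Group life insurance premium: $200.42
Legal plan premium: $163.76
Total deductions = $60.75 + $373.22 + $19.64 + $20.25 + $40.50 + $200.42 + $163.76 = $878.54
Net pay = $2,025.04 − $878.54 = $1,146.50

$1,146.50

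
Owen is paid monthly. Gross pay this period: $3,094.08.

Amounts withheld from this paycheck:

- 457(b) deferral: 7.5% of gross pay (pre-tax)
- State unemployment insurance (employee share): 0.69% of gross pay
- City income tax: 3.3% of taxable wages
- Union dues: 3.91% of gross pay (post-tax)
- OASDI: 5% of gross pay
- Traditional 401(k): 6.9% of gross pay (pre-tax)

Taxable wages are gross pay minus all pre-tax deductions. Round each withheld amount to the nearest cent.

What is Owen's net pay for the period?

$2,264.10

457(b) deferral: $3,094.08 × 0.075 = $232.06
Traditional 401(k): $3,094.08 × 0.069 = $213.49
Pre-tax total = $232.06 + $213.49 = $445.55
Taxable wages = $3,094.08 − $445.55 = $2,648.53
City income tax: $2,648.53 × 0.033 = $87.40
OASDI: $3,094.08 × 0.05 = $154.70
State unemployment insurance (employee share): $3,094.08 × 0.0069 = $21.35
Union dues: $3,094.08 × 0.0391 = $120.98
Total deductions = $232.06 + $213.49 + $87.40 + $154.70 + $21.35 + $120.98 = $829.98
Net pay = $3,094.08 − $829.98 = $2,264.10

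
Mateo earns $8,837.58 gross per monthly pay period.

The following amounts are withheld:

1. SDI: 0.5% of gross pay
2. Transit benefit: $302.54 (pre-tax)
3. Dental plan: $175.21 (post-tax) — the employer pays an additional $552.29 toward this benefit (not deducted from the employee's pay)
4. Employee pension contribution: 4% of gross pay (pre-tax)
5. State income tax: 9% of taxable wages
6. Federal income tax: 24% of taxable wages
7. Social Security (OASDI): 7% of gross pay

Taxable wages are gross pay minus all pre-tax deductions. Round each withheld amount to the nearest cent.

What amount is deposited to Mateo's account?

$4,643.60

Employee pension contribution: $8,837.58 × 0.04 = $353.50
Transit benefit: $302.54
Pre-tax total = $353.50 + $302.54 = $656.04
Taxable wages = $8,837.58 − $656.04 = $8,181.54
State income tax: $8,181.54 × 0.09 = $736.34
Federal income tax: $8,181.54 × 0.24 = $1,963.57
SDI: $8,837.58 × 0.005 = $44.19
Social Security (OASDI): $8,837.58 × 0.07 = $618.63
Dental plan: $175.21
(Employer's $552.29 toward dental plan is not withheld from the employee.)
Total deductions = $353.50 + $302.54 + $736.34 + $1,963.57 + $44.19 + $618.63 + $175.21 = $4,193.98
Net pay = $8,837.58 − $4,193.98 = $4,643.60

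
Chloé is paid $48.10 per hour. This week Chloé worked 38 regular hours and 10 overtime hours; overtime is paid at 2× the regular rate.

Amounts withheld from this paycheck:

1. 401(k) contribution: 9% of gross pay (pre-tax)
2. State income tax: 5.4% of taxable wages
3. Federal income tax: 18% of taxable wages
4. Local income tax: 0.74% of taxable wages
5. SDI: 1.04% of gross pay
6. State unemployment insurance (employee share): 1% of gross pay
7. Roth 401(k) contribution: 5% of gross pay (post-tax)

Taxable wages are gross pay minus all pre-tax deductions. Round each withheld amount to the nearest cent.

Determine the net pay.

$1729.47

Regular pay: 38 × $48.10 = $1827.80
Overtime pay: 10 × $48.10 × 2 = $962.00
Gross pay = $1827.80 + $962.00 = $2789.80
401(k) contribution: $2789.80 × 0.09 = $251.08
Taxable wages = $2789.80 − $251.08 = $2538.72
Federal income tax: $2538.72 × 0.18 = $456.97
State income tax: $2538.72 × 0.054 = $137.09
Local income tax: $2538.72 × 0.0074 = $18.79
SDI: $2789.80 × 0.0104 = $29.01
State unemployment insurance (employee share): $2789.80 × 0.01 = $27.90
Roth 401(k) contribution: $2789.80 × 0.05 = $139.49
Total deductions = $251.08 + $456.97 + $137.09 + $18.79 + $29.01 + $27.90 + $139.49 = $1060.33
Net pay = $2789.80 − $1060.33 = $1729.47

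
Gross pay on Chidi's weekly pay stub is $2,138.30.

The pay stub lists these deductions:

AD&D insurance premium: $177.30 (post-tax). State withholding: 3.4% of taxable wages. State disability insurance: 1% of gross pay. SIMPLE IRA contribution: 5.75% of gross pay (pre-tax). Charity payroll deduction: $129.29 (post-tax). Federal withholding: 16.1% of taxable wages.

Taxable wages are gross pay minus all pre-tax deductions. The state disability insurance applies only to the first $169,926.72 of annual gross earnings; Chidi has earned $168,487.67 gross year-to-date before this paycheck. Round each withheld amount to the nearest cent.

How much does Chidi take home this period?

SIMPLE IRA contribution: $2,138.30 × 0.0575 = $122.95
Taxable wages = $2,138.30 − $122.95 = $2,015.35
Federal withholding: $2,015.35 × 0.161 = $324.47
State withholding: $2,015.35 × 0.034 = $68.52
State disability insurance: only $169,926.72 − $168,487.67 = $1,439.05 of this check is subject → $1,439.05 × 0.01 = $14.39
AD&D insurance premium: $177.30
Charity payroll deduction: $129.29
Total deductions = $122.95 + $324.47 + $68.52 + $14.39 + $177.30 + $129.29 = $836.92
Net pay = $2,138.30 − $836.92 = $1,301.38

$1,301.38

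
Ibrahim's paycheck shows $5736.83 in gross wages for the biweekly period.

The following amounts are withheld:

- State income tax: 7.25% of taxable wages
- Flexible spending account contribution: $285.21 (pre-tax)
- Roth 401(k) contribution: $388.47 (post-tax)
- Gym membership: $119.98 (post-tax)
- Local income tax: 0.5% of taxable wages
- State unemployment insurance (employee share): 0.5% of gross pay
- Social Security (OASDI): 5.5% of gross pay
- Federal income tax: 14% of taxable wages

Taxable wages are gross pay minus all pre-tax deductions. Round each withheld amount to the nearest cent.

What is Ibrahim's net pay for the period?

Flexible spending account contribution: $285.21
Taxable wages = $5736.83 − $285.21 = $5451.62
Federal income tax: $5451.62 × 0.14 = $763.23
State income tax: $5451.62 × 0.0725 = $395.24
Local income tax: $5451.62 × 0.005 = $27.26
State unemployment insurance (employee share): $5736.83 × 0.005 = $28.68
Social Security (OASDI): $5736.83 × 0.055 = $315.53
Roth 401(k) contribution: $388.47
Gym membership: $119.98
Total deductions = $285.21 + $763.23 + $395.24 + $27.26 + $28.68 + $315.53 + $388.47 + $119.98 = $2323.60
Net pay = $5736.83 − $2323.60 = $3413.23

$3413.23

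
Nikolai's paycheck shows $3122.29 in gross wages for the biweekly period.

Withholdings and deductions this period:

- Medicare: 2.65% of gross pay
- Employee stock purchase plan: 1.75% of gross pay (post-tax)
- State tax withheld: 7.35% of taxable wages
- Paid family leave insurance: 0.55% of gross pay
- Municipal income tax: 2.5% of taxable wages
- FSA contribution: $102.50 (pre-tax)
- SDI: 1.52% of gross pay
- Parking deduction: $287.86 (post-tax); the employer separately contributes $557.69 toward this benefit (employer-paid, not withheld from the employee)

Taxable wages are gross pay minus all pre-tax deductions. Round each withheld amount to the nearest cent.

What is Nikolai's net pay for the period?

$2232.48

FSA contribution: $102.50
Taxable wages = $3122.29 − $102.50 = $3019.79
State tax withheld: $3019.79 × 0.0735 = $221.95
Municipal income tax: $3019.79 × 0.025 = $75.49
SDI: $3122.29 × 0.0152 = $47.46
Paid family leave insurance: $3122.29 × 0.0055 = $17.17
Medicare: $3122.29 × 0.0265 = $82.74
Parking deduction: $287.86
Employee stock purchase plan: $3122.29 × 0.0175 = $54.64
(Employer's $557.69 toward parking deduction is not withheld from the employee.)
Total deductions = $102.50 + $221.95 + $75.49 + $47.46 + $17.17 + $82.74 + $287.86 + $54.64 = $889.81
Net pay = $3122.29 − $889.81 = $2232.48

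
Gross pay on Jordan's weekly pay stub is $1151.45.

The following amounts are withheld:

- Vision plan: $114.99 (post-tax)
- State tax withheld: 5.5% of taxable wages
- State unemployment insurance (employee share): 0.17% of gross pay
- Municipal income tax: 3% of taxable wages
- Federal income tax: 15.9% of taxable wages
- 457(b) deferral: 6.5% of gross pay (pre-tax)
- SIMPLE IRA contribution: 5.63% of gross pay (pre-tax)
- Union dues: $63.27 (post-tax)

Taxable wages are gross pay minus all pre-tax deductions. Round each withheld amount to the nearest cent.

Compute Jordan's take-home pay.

457(b) deferral: $1151.45 × 0.065 = $74.84
SIMPLE IRA contribution: $1151.45 × 0.0563 = $64.83
Pre-tax total = $74.84 + $64.83 = $139.67
Taxable wages = $1151.45 − $139.67 = $1011.78
Federal income tax: $1011.78 × 0.159 = $160.87
Municipal income tax: $1011.78 × 0.03 = $30.35
State tax withheld: $1011.78 × 0.055 = $55.65
State unemployment insurance (employee share): $1151.45 × 0.0017 = $1.96
Vision plan: $114.99
Union dues: $63.27
Total deductions = $74.84 + $64.83 + $160.87 + $30.35 + $55.65 + $1.96 + $114.99 + $63.27 = $566.76
Net pay = $1151.45 − $566.76 = $584.69

$584.69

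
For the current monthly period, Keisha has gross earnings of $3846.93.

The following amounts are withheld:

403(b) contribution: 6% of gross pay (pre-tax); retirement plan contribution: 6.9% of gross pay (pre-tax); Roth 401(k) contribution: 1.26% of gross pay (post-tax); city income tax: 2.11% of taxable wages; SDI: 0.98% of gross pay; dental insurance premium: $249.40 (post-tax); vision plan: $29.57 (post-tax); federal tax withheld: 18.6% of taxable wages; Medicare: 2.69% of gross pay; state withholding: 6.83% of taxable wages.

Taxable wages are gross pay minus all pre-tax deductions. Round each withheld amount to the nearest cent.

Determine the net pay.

403(b) contribution: $3846.93 × 0.06 = $230.82
Retirement plan contribution: $3846.93 × 0.069 = $265.44
Pre-tax total = $230.82 + $265.44 = $496.26
Taxable wages = $3846.93 − $496.26 = $3350.67
City income tax: $3350.67 × 0.0211 = $70.70
Federal tax withheld: $3350.67 × 0.186 = $623.22
State withholding: $3350.67 × 0.0683 = $228.85
SDI: $3846.93 × 0.0098 = $37.70
Medicare: $3846.93 × 0.0269 = $103.48
Roth 401(k) contribution: $3846.93 × 0.0126 = $48.47
Vision plan: $29.57
Dental insurance premium: $249.40
Total deductions = $230.82 + $265.44 + $70.70 + $623.22 + $228.85 + $37.70 + $103.48 + $48.47 + $29.57 + $249.40 = $1887.65
Net pay = $3846.93 − $1887.65 = $1959.28

$1959.28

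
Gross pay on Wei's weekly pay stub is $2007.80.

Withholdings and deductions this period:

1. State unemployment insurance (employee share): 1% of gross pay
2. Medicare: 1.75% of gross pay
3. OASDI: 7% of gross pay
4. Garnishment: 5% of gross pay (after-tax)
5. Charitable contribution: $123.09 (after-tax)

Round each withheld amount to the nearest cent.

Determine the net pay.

$1588.55

State unemployment insurance (employee share): $2007.80 × 0.01 = $20.08
Medicare: $2007.80 × 0.0175 = $35.14
OASDI: $2007.80 × 0.07 = $140.55
Garnishment: $2007.80 × 0.05 = $100.39
Charitable contribution: $123.09
Total deductions = $20.08 + $35.14 + $140.55 + $100.39 + $123.09 = $419.25
Net pay = $2007.80 − $419.25 = $1588.55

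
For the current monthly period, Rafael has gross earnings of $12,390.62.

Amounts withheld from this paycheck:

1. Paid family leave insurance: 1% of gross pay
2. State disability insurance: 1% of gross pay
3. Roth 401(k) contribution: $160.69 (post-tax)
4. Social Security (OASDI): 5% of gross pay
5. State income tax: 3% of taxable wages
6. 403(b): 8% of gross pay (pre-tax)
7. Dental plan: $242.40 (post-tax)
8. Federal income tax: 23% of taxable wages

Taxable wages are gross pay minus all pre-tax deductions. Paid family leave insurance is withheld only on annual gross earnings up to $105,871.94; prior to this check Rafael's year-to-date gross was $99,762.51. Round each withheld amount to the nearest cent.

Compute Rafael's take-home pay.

$7,227.91

403(b): $12,390.62 × 0.08 = $991.25
Taxable wages = $12,390.62 − $991.25 = $11,399.37
State income tax: $11,399.37 × 0.03 = $341.98
Federal income tax: $11,399.37 × 0.23 = $2,621.86
Social Security (OASDI): $12,390.62 × 0.05 = $619.53
Paid family leave insurance: only $105,871.94 − $99,762.51 = $6,109.43 of this check is subject → $6,109.43 × 0.01 = $61.09
State disability insurance: $12,390.62 × 0.01 = $123.91
Roth 401(k) contribution: $160.69
Dental plan: $242.40
Total deductions = $991.25 + $341.98 + $2,621.86 + $619.53 + $61.09 + $123.91 + $160.69 + $242.40 = $5,162.71
Net pay = $12,390.62 − $5,162.71 = $7,227.91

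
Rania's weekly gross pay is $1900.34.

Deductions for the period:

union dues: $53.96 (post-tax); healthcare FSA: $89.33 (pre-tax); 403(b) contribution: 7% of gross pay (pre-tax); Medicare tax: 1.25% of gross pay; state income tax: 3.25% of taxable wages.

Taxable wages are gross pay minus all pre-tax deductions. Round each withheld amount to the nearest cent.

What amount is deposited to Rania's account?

Healthcare FSA: $89.33
403(b) contribution: $1900.34 × 0.07 = $133.02
Pre-tax total = $89.33 + $133.02 = $222.35
Taxable wages = $1900.34 − $222.35 = $1677.99
State income tax: $1677.99 × 0.0325 = $54.53
Medicare tax: $1900.34 × 0.0125 = $23.75
Union dues: $53.96
Total deductions = $89.33 + $133.02 + $54.53 + $23.75 + $53.96 = $354.59
Net pay = $1900.34 − $354.59 = $1545.75

$1545.75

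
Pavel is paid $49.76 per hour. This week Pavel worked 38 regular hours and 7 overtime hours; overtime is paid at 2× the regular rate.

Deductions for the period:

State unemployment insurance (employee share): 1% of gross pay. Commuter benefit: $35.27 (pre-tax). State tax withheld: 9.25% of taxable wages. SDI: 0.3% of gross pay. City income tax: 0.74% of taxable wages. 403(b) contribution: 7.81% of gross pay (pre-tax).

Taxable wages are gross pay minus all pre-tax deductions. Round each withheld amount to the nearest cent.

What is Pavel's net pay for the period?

$2081.74

Regular pay: 38 × $49.76 = $1890.88
Overtime pay: 7 × $49.76 × 2 = $696.64
Gross pay = $1890.88 + $696.64 = $2587.52
403(b) contribution: $2587.52 × 0.0781 = $202.09
Commuter benefit: $35.27
Pre-tax total = $202.09 + $35.27 = $237.36
Taxable wages = $2587.52 − $237.36 = $2350.16
State tax withheld: $2350.16 × 0.0925 = $217.39
City income tax: $2350.16 × 0.0074 = $17.39
State unemployment insurance (employee share): $2587.52 × 0.01 = $25.88
SDI: $2587.52 × 0.003 = $7.76
Total deductions = $202.09 + $35.27 + $217.39 + $17.39 + $25.88 + $7.76 = $505.78
Net pay = $2587.52 − $505.78 = $2081.74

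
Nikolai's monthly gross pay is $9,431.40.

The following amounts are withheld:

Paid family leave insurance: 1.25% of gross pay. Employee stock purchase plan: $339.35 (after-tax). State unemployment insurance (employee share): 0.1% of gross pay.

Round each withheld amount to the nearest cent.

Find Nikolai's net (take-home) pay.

$8,964.73

Paid family leave insurance: $9,431.40 × 0.0125 = $117.89
State unemployment insurance (employee share): $9,431.40 × 0.001 = $9.43
Employee stock purchase plan: $339.35
Total deductions = $117.89 + $9.43 + $339.35 = $466.67
Net pay = $9,431.40 − $466.67 = $8,964.73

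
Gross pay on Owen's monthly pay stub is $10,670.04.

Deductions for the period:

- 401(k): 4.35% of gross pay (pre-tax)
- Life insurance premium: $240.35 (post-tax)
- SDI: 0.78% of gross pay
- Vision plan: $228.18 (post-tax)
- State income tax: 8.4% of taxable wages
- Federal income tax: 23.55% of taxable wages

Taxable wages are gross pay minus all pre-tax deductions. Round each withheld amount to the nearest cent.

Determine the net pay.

$6,393.35

401(k): $10,670.04 × 0.0435 = $464.15
Taxable wages = $10,670.04 − $464.15 = $10,205.89
Federal income tax: $10,205.89 × 0.2355 = $2,403.49
State income tax: $10,205.89 × 0.084 = $857.29
SDI: $10,670.04 × 0.0078 = $83.23
Life insurance premium: $240.35
Vision plan: $228.18
Total deductions = $464.15 + $2,403.49 + $857.29 + $83.23 + $240.35 + $228.18 = $4,276.69
Net pay = $10,670.04 − $4,276.69 = $6,393.35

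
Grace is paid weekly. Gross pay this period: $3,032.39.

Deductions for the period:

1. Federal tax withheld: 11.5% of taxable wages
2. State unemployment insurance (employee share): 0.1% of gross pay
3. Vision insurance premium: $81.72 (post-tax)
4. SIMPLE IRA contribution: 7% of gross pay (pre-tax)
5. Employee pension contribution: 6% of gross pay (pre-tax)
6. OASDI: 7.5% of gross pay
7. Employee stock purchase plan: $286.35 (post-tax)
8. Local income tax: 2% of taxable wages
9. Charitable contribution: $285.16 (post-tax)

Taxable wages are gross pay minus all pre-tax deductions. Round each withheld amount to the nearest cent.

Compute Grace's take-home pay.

$1,398.34

SIMPLE IRA contribution: $3,032.39 × 0.07 = $212.27
Employee pension contribution: $3,032.39 × 0.06 = $181.94
Pre-tax total = $212.27 + $181.94 = $394.21
Taxable wages = $3,032.39 − $394.21 = $2,638.18
Federal tax withheld: $2,638.18 × 0.115 = $303.39
Local income tax: $2,638.18 × 0.02 = $52.76
State unemployment insurance (employee share): $3,032.39 × 0.001 = $3.03
OASDI: $3,032.39 × 0.075 = $227.43
Employee stock purchase plan: $286.35
Charitable contribution: $285.16
Vision insurance premium: $81.72
Total deductions = $212.27 + $181.94 + $303.39 + $52.76 + $3.03 + $227.43 + $286.35 + $285.16 + $81.72 = $1,634.05
Net pay = $3,032.39 − $1,634.05 = $1,398.34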